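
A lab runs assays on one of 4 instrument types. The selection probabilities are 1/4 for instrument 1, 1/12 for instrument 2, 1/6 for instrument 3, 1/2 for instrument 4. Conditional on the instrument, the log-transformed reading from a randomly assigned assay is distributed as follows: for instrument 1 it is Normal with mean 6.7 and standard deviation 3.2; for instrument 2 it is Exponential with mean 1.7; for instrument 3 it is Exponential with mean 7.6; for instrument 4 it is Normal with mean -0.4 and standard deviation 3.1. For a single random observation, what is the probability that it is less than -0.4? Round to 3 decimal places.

0.253

Conditional on each instrument, P(X < -0.4): 1: 0.0132519; 2: 0; 3: 0; 4: 0.5.
By total probability, P(X < -0.4) = 0.25·0.0132519 + 0.0833333·0 + 0.166667·0 + 0.5·0.5 = 0.253313.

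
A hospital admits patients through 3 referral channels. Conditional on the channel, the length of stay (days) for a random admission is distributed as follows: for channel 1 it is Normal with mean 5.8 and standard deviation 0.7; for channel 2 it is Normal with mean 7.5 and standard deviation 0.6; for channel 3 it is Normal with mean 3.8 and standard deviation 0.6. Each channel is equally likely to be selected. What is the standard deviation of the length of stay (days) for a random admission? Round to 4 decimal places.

1.6401

Per component, 1: μ=5.8, E[X²]=34.13; 2: μ=7.5, E[X²]=56.61; 3: μ=3.8, E[X²]=14.8.
E[X] = 0.333333·5.8 + 0.333333·7.5 + 0.333333·3.8 = 5.7.
E[X²] = 0.333333·34.13 + 0.333333·56.61 + 0.333333·14.8 = 35.18.
Var(X) = E[X²] − (E[X])² = 35.18 − 32.49 = 2.69.
SD(X) = √2.69 = 1.64012.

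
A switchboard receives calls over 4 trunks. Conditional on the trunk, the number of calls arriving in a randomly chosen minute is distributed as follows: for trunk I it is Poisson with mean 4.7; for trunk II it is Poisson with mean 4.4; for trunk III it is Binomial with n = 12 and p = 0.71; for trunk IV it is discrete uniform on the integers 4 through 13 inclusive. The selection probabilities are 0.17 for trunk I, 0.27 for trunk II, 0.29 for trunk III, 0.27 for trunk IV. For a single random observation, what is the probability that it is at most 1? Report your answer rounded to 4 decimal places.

0.0267

Conditional on each trunk, P(X ≤ 1): I: 0.0518431; II: 0.0662976; III: 1.07486e-05; IV: 0.
By total probability, P(X ≤ 1) = 0.17·0.0518431 + 0.27·0.0662976 + 0.29·1.07486e-05 + 0.27·0 = 0.0267168.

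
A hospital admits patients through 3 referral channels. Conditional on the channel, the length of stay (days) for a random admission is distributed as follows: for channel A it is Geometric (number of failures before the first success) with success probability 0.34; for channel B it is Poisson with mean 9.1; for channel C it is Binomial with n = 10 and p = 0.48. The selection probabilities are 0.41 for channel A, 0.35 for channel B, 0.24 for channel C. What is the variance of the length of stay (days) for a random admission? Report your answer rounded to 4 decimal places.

Per component, A: μ=1.94118, E[X²]=9.47751; B: μ=9.1, E[X²]=91.91; C: μ=4.8, E[X²]=25.536.
E[X] = 0.41·1.94118 + 0.35·9.1 + 0.24·4.8 = 5.13288.
E[X²] = 0.41·9.47751 + 0.35·91.91 + 0.24·25.536 = 42.1829.
Var(X) = E[X²] − (E[X])² = 42.1829 − 26.3465 = 15.8364.

15.8364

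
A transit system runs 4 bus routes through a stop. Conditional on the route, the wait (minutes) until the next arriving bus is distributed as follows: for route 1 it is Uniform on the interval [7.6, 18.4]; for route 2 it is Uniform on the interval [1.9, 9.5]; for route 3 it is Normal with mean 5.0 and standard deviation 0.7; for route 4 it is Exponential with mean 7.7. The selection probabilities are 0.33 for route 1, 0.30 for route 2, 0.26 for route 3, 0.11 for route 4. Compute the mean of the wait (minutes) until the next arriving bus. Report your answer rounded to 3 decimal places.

Component means — 1: 13; 2: 5.7; 3: 5; 4: 7.7.
E[X] = 0.33·13 + 0.3·5.7 + 0.26·5 + 0.11·7.7 = 8.147.

8.147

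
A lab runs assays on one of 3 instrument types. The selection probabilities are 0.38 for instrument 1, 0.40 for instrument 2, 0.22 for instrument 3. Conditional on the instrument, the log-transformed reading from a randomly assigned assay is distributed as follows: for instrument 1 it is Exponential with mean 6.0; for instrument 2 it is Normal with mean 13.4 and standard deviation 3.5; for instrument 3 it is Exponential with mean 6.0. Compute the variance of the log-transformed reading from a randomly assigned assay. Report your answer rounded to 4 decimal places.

39.6424

Per component, 1: μ=6, E[X²]=72; 2: μ=13.4, E[X²]=191.81; 3: μ=6, E[X²]=72.
E[X] = 0.38·6 + 0.4·13.4 + 0.22·6 = 8.96.
E[X²] = 0.38·72 + 0.4·191.81 + 0.22·72 = 119.924.
Var(X) = E[X²] − (E[X])² = 119.924 − 80.2816 = 39.6424.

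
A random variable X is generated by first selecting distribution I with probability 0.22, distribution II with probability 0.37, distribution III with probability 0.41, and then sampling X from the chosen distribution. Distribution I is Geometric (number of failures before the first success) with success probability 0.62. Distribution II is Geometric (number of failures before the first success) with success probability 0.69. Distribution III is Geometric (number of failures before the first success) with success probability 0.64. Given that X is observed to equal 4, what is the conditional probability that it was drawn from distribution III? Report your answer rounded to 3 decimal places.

Likelihoods P(X=4 | ·): I: 0.0129278; II: 0.00637229; III: 0.0107495.
Posterior ∝ prior × likelihood. Numerator for III: 0.41·0.0107495 = 0.00440731.
Normalizing constant: 0.22·0.0129278 + 0.37·0.00637229 + 0.41·0.0107495 = 0.00960919.
P(III | observation) = 0.00440731 / 0.00960919 = 0.458656.

0.459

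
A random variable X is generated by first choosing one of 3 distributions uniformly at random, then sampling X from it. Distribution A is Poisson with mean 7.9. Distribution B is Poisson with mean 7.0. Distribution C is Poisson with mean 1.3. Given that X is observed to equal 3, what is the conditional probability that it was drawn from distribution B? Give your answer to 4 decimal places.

0.2858

Likelihoods P(X=3 | ·): A: 0.0304652; B: 0.0521293; C: 0.0997921.
Posterior ∝ prior × likelihood. Numerator for B: 0.333333·0.0521293 = 0.0173764.
Normalizing constant: 0.333333·0.0304652 + 0.333333·0.0521293 + 0.333333·0.0997921 = 0.0607955.
P(B | observation) = 0.0173764 / 0.0607955 = 0.285818.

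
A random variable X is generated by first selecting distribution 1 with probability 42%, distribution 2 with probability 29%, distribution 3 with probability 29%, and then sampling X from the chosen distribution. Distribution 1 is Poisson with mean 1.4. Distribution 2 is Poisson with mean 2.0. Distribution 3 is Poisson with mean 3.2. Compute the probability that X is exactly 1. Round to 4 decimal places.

Conditional on each component, P(X = 1): 1: 0.345236; 2: 0.270671; 3: 0.130439.
By total probability, P(X = 1) = 0.42·0.345236 + 0.29·0.270671 + 0.29·0.130439 = 0.261321.

0.2613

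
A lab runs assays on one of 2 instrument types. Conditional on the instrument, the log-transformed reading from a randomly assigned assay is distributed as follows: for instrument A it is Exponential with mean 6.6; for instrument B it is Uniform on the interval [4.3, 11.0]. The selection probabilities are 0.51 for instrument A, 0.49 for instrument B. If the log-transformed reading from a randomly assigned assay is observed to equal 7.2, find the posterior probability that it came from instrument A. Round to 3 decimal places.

Likelihoods f(7.2 | ·): A: 0.0508956; B: 0.149254.
Posterior ∝ prior × likelihood. Numerator for A: 0.51·0.0508956 = 0.0259568.
Normalizing constant: 0.51·0.0508956 + 0.49·0.149254 = 0.0990911.
P(A | observation) = 0.0259568 / 0.0990911 = 0.261948.

0.262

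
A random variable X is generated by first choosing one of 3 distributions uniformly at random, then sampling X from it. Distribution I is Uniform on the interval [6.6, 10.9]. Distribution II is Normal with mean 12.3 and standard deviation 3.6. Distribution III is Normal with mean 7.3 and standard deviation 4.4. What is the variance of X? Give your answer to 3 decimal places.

15.699

Per component, I: μ=8.75, E[X²]=78.1033; II: μ=12.3, E[X²]=164.25; III: μ=7.3, E[X²]=72.65.
E[X] = 0.333333·8.75 + 0.333333·12.3 + 0.333333·7.3 = 9.45.
E[X²] = 0.333333·78.1033 + 0.333333·164.25 + 0.333333·72.65 = 105.001.
Var(X) = E[X²] − (E[X])² = 105.001 − 89.3025 = 15.6986.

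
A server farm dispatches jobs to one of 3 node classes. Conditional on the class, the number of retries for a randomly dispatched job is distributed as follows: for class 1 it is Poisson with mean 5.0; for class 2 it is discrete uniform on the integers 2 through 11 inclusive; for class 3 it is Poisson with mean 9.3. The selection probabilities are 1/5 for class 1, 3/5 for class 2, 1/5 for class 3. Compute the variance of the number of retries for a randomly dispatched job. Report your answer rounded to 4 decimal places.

Per component, 1: μ=5, E[X²]=30; 2: μ=6.5, E[X²]=50.5; 3: μ=9.3, E[X²]=95.79.
E[X] = 0.2·5 + 0.6·6.5 + 0.2·9.3 = 6.76.
E[X²] = 0.2·30 + 0.6·50.5 + 0.2·95.79 = 55.458.
Var(X) = E[X²] − (E[X])² = 55.458 − 45.6976 = 9.7604.

9.7604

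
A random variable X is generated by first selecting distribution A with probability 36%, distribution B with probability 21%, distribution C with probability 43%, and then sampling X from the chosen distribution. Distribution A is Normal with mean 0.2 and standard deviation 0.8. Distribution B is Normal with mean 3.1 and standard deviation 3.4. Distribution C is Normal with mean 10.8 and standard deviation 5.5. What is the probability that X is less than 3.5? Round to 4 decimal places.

Conditional on each component, P(X < 3.5): A: 0.999981; B: 0.546826; C: 0.0922092.
By total probability, P(X < 3.5) = 0.36·0.999981 + 0.21·0.546826 + 0.43·0.0922092 = 0.514477.

0.5145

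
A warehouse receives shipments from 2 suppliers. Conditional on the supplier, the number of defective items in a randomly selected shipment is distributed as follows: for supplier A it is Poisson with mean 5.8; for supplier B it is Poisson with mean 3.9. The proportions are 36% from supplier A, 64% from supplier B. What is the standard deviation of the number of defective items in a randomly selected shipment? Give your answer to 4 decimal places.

Per component, A: μ=5.8, E[X²]=39.44; B: μ=3.9, E[X²]=19.11.
E[X] = 0.36·5.8 + 0.64·3.9 = 4.584.
E[X²] = 0.36·39.44 + 0.64·19.11 = 26.4288.
Var(X) = E[X²] − (E[X])² = 26.4288 − 21.0131 = 5.41574.
SD(X) = √5.41574 = 2.32718.

2.3272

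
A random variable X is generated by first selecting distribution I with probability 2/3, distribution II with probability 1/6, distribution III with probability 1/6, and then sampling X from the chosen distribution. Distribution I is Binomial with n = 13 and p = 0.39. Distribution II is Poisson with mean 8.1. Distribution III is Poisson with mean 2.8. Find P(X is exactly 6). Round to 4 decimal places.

0.1531

Conditional on each component, P(X = 6): I: 0.189764; II: 0.119067; III: 0.0406997.
By total probability, P(X = 6) = 0.666667·0.189764 + 0.166667·0.119067 + 0.166667·0.0406997 = 0.153137.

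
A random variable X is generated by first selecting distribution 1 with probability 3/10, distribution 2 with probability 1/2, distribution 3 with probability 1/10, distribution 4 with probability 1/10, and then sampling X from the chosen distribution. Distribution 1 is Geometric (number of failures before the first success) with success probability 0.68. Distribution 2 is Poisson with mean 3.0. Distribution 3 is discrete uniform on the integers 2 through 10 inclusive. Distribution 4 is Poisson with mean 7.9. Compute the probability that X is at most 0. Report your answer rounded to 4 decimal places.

Conditional on each component, P(X ≤ 0): 1: 0.68; 2: 0.0497871; 3: 0; 4: 0.000370744.
By total probability, P(X ≤ 0) = 0.3·0.68 + 0.5·0.0497871 + 0.1·0 + 0.1·0.000370744 = 0.228931.

0.2289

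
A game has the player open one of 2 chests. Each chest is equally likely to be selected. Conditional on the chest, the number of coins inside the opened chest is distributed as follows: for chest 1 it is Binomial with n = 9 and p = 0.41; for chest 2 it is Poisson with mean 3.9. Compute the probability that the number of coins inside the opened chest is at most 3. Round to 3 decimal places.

0.455

Conditional on each chest, P(X ≤ 3): 1: 0.457645; 2: 0.453247.
By total probability, P(X ≤ 3) = 0.5·0.457645 + 0.5·0.453247 = 0.455446.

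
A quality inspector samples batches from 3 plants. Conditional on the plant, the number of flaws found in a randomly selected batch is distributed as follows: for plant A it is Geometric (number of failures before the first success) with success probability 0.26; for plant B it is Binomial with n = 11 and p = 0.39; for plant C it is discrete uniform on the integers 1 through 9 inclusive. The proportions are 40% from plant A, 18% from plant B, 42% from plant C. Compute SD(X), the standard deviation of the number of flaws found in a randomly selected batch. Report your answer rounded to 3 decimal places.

2.936

Per component, A: μ=2.84615, E[X²]=19.0473; B: μ=4.29, E[X²]=21.021; C: μ=5, E[X²]=31.6667.
E[X] = 0.4·2.84615 + 0.18·4.29 + 0.42·5 = 4.01066.
E[X²] = 0.4·19.0473 + 0.18·21.021 + 0.42·31.6667 = 24.7027.
Var(X) = E[X²] − (E[X])² = 24.7027 − 16.0854 = 8.61731.
SD(X) = √8.61731 = 2.93553.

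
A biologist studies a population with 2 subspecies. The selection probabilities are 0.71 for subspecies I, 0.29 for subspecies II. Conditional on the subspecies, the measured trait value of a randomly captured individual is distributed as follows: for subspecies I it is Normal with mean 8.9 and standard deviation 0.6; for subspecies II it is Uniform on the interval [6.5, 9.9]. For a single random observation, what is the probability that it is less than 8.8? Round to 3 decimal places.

0.504

Conditional on each subspecies, P(X < 8.8): I: 0.433816; II: 0.676471.
By total probability, P(X < 8.8) = 0.71·0.433816 + 0.29·0.676471 = 0.504186.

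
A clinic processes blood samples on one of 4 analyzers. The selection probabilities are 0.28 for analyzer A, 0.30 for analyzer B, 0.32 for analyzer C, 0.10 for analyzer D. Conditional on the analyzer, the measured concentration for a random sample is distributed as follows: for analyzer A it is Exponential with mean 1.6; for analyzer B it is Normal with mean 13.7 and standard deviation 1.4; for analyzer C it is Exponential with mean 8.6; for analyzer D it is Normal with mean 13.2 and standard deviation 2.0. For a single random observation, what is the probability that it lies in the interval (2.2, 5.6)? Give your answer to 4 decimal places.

Conditional on each analyzer, P(2.2 < X < 5.6): A: 0.222642; B: 3.61024e-09; C: 0.252847; D: 7.23291e-05.
By total probability, P(2.2 < X < 5.6) = 0.28·0.222642 + 0.3·3.61024e-09 + 0.32·0.252847 + 0.1·7.23291e-05 = 0.143258.

0.1433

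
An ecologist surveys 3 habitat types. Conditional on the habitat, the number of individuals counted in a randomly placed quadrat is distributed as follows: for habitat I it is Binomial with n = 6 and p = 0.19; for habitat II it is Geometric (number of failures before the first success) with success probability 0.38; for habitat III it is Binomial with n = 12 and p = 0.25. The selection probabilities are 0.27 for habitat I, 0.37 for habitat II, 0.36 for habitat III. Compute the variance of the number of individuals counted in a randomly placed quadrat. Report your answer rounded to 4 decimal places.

3.2578

Per component, I: μ=1.14, E[X²]=2.223; II: μ=1.63158, E[X²]=6.95568; III: μ=3, E[X²]=11.25.
E[X] = 0.27·1.14 + 0.37·1.63158 + 0.36·3 = 1.99148.
E[X²] = 0.27·2.223 + 0.37·6.95568 + 0.36·11.25 = 7.22381.
Var(X) = E[X²] − (E[X])² = 7.22381 − 3.96601 = 3.2578.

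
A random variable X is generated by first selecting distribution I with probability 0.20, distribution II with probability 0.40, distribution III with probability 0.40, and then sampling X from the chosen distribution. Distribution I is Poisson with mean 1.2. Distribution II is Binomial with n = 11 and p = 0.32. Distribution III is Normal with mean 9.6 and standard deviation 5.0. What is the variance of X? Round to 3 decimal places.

Per component, I: μ=1.2, E[X²]=2.64; II: μ=3.52, E[X²]=14.784; III: μ=9.6, E[X²]=117.16.
E[X] = 0.2·1.2 + 0.4·3.52 + 0.4·9.6 = 5.488.
E[X²] = 0.2·2.64 + 0.4·14.784 + 0.4·117.16 = 53.3056.
Var(X) = E[X²] − (E[X])² = 53.3056 − 30.1181 = 23.1875.

23.187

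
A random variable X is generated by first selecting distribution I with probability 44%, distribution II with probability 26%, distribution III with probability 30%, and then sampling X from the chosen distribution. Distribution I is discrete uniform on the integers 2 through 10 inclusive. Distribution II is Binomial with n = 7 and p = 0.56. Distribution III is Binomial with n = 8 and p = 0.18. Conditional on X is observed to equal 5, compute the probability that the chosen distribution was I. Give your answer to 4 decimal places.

Likelihoods P(X=5 | ·): I: 0.111111; II: 0.223906; III: 0.00583435.
Posterior ∝ prior × likelihood. Numerator for I: 0.44·0.111111 = 0.0488889.
Normalizing constant: 0.44·0.111111 + 0.26·0.223906 + 0.3·0.00583435 = 0.108855.
P(I | observation) = 0.0488889 / 0.108855 = 0.449121.

0.4491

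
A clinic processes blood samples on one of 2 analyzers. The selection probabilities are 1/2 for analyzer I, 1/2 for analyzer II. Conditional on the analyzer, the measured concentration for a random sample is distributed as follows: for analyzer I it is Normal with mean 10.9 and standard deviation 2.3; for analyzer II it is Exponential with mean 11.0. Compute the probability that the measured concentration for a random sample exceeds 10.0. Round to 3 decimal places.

0.528

Conditional on each analyzer, P(X > 10.0): I: 0.652214; II: 0.40289.
By total probability, P(X > 10.0) = 0.5·0.652214 + 0.5·0.40289 = 0.527552.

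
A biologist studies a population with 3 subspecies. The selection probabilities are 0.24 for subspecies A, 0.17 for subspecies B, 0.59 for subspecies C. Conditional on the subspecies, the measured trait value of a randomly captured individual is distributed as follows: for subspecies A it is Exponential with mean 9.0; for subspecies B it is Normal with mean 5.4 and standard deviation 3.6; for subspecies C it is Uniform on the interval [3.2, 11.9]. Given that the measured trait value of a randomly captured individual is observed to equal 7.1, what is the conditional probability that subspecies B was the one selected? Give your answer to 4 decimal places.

0.1741

Likelihoods f(7.1 | ·): A: 0.0504833; B: 0.0991254; C: 0.114943.
Posterior ∝ prior × likelihood. Numerator for B: 0.17·0.0991254 = 0.0168513.
Normalizing constant: 0.24·0.0504833 + 0.17·0.0991254 + 0.59·0.114943 = 0.0967834.
P(B | observation) = 0.0168513 / 0.0967834 = 0.174114.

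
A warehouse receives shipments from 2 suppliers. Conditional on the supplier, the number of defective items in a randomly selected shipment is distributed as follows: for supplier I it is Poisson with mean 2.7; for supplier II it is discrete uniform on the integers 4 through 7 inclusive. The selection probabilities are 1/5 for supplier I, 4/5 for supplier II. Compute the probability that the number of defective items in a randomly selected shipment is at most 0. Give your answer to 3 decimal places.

Conditional on each supplier, P(X ≤ 0): I: 0.0672055; II: 0.
By total probability, P(X ≤ 0) = 0.2·0.0672055 + 0.8·0 = 0.0134411.

0.013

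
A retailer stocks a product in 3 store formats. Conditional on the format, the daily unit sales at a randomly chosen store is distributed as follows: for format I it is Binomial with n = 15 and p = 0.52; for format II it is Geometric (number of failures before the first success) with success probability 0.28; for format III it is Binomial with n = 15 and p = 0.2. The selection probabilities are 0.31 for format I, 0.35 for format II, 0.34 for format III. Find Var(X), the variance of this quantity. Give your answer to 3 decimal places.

10.607

Per component, I: μ=7.8, E[X²]=64.584; II: μ=2.57143, E[X²]=15.7959; III: μ=3, E[X²]=11.4.
E[X] = 0.31·7.8 + 0.35·2.57143 + 0.34·3 = 4.338.
E[X²] = 0.31·64.584 + 0.35·15.7959 + 0.34·11.4 = 29.4256.
Var(X) = E[X²] − (E[X])² = 29.4256 − 18.8182 = 10.6074.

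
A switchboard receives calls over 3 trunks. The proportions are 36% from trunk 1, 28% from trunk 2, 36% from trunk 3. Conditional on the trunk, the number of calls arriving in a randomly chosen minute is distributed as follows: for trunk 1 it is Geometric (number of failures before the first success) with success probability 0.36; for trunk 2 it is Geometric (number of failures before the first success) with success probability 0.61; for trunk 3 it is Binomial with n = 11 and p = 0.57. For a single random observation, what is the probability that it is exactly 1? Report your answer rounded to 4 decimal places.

0.1500

Conditional on each trunk, P(X = 1): 1: 0.2304; 2: 0.2379; 3: 0.00135504.
By total probability, P(X = 1) = 0.36·0.2304 + 0.28·0.2379 + 0.36·0.00135504 = 0.150044.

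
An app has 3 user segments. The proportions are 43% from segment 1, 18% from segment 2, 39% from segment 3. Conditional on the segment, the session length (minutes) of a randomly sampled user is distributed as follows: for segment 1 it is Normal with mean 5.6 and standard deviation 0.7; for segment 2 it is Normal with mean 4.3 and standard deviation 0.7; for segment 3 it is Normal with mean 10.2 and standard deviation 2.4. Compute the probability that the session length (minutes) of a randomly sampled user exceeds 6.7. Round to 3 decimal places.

Conditional on each segment, P(X > 6.7): 1: 0.0580416; 2: 0.000303383; 3: 0.927626.
By total probability, P(X > 6.7) = 0.43·0.0580416 + 0.18·0.000303383 + 0.39·0.927626 = 0.386786.

0.387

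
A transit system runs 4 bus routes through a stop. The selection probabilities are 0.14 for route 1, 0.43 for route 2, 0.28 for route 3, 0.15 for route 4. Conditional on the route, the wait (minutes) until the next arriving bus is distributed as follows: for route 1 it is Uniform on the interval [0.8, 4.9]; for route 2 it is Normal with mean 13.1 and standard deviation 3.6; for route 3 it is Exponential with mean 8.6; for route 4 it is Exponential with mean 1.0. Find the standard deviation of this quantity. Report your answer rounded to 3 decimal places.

6.973

Per component, 1: μ=2.85, E[X²]=9.52333; 2: μ=13.1, E[X²]=184.57; 3: μ=8.6, E[X²]=147.92; 4: μ=1, E[X²]=2.
E[X] = 0.14·2.85 + 0.43·13.1 + 0.28·8.6 + 0.15·1 = 8.59.
E[X²] = 0.14·9.52333 + 0.43·184.57 + 0.28·147.92 + 0.15·2 = 122.416.
Var(X) = E[X²] − (E[X])² = 122.416 − 73.7881 = 48.6279.
SD(X) = √48.6279 = 6.97337.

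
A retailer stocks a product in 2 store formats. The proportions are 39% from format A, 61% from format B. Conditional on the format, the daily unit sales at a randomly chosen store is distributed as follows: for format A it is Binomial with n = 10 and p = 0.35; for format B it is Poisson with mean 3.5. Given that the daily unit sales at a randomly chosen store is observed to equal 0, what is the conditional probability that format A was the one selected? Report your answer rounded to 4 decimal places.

0.2218

Likelihoods P(X=0 | ·): A: 0.0134627; B: 0.0301974.
Posterior ∝ prior × likelihood. Numerator for A: 0.39·0.0134627 = 0.00525047.
Normalizing constant: 0.39·0.0134627 + 0.61·0.0301974 = 0.0236709.
P(A | observation) = 0.00525047 / 0.0236709 = 0.221811.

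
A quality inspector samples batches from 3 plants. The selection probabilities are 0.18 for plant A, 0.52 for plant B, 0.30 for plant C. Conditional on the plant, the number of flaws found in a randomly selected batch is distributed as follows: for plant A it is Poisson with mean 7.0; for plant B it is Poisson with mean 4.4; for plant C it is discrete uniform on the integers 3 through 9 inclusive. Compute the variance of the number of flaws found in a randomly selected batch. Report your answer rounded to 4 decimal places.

5.8341

Per component, A: μ=7, E[X²]=56; B: μ=4.4, E[X²]=23.76; C: μ=6, E[X²]=40.
E[X] = 0.18·7 + 0.52·4.4 + 0.3·6 = 5.348.
E[X²] = 0.18·56 + 0.52·23.76 + 0.3·40 = 34.4352.
Var(X) = E[X²] − (E[X])² = 34.4352 − 28.6011 = 5.8341.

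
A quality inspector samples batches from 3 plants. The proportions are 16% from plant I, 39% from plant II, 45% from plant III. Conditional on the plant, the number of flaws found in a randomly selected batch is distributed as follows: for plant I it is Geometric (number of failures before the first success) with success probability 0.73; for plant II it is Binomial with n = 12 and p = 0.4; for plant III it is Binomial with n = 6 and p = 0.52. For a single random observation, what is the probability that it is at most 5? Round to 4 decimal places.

Conditional on each plant, P(X ≤ 5): I: 0.999613; II: 0.665209; III: 0.980229.
By total probability, P(X ≤ 5) = 0.16·0.999613 + 0.39·0.665209 + 0.45·0.980229 = 0.860473.

0.8605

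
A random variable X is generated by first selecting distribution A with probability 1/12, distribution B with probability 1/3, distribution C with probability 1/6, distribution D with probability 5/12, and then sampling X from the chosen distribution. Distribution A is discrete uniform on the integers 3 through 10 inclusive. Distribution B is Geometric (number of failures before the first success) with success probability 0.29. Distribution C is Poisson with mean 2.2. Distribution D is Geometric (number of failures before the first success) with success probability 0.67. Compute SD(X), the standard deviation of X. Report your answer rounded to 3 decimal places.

2.574

Per component, A: μ=6.5, E[X²]=47.5; B: μ=2.44828, E[X²]=14.4364; C: μ=2.2, E[X²]=7.04; D: μ=0.492537, E[X²]=0.977723.
E[X] = 0.0833333·6.5 + 0.333333·2.44828 + 0.166667·2.2 + 0.416667·0.492537 = 1.92965.
E[X²] = 0.0833333·47.5 + 0.333333·14.4364 + 0.166667·7.04 + 0.416667·0.977723 = 10.3512.
Var(X) = E[X²] − (E[X])² = 10.3512 − 3.72355 = 6.62763.
SD(X) = √6.62763 = 2.57442.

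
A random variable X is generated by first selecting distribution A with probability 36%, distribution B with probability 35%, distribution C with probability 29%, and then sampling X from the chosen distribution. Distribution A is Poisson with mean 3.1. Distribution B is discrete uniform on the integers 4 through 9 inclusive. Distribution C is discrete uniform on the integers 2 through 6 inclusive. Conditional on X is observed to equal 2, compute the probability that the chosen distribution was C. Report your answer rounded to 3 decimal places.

0.427

Likelihoods P(X=2 | ·): A: 0.216461; B: 0; C: 0.2.
Posterior ∝ prior × likelihood. Numerator for C: 0.29·0.2 = 0.058.
Normalizing constant: 0.36·0.216461 + 0.35·0 + 0.29·0.2 = 0.135926.
P(C | observation) = 0.058 / 0.135926 = 0.426702.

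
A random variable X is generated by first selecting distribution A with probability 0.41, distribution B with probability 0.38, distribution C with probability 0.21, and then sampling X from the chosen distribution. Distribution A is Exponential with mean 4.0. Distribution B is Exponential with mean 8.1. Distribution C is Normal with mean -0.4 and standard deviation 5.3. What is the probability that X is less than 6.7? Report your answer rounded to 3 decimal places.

Conditional on each component, P(X < 6.7): A: 0.812692; B: 0.562711; C: 0.909816.
By total probability, P(X < 6.7) = 0.41·0.812692 + 0.38·0.562711 + 0.21·0.909816 = 0.738095.

0.738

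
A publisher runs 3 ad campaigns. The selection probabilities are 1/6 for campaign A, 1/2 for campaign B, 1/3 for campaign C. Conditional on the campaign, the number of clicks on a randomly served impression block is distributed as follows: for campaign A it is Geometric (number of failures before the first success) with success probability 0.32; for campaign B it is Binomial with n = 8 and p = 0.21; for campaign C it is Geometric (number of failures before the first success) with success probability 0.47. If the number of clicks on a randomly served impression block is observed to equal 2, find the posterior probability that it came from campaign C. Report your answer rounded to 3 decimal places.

Likelihoods P(X=2 | ·): A: 0.147968; B: 0.300164; C: 0.132023.
Posterior ∝ prior × likelihood. Numerator for C: 0.333333·0.132023 = 0.0440077.
Normalizing constant: 0.166667·0.147968 + 0.5·0.300164 + 0.333333·0.132023 = 0.218751.
P(C | observation) = 0.0440077 / 0.218751 = 0.201177.

0.201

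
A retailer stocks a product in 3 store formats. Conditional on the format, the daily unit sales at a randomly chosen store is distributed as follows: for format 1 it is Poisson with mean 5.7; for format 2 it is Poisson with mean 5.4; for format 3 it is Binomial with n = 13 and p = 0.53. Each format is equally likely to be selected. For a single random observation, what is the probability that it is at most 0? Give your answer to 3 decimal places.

0.003

Conditional on each format, P(X ≤ 0): 1: 0.00334597; 2: 0.00451658; 3: 5.461e-05.
By total probability, P(X ≤ 0) = 0.333333·0.00334597 + 0.333333·0.00451658 + 0.333333·5.461e-05 = 0.00263905.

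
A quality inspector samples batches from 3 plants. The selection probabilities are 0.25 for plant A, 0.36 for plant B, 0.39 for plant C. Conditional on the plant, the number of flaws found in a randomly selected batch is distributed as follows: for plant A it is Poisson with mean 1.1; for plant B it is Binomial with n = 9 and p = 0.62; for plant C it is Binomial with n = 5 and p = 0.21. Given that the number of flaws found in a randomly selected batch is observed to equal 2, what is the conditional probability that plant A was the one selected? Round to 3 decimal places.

Likelihoods P(X=2 | ·): A: 0.201387; B: 0.0158333; C: 0.21743.
Posterior ∝ prior × likelihood. Numerator for A: 0.25·0.201387 = 0.0503468.
Normalizing constant: 0.25·0.201387 + 0.36·0.0158333 + 0.39·0.21743 = 0.140845.
P(A | observation) = 0.0503468 / 0.140845 = 0.357463.

0.357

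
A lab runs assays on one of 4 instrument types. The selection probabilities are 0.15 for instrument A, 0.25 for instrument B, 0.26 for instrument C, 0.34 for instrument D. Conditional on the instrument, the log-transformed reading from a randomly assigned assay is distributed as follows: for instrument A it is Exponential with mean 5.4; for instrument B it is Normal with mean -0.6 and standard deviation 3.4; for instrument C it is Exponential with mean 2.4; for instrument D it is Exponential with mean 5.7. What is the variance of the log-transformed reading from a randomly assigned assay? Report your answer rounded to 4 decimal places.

26.4351

Per component, A: μ=5.4, E[X²]=58.32; B: μ=-0.6, E[X²]=11.92; C: μ=2.4, E[X²]=11.52; D: μ=5.7, E[X²]=64.98.
E[X] = 0.15·5.4 + 0.25·-0.6 + 0.26·2.4 + 0.34·5.7 = 3.222.
E[X²] = 0.15·58.32 + 0.25·11.92 + 0.26·11.52 + 0.34·64.98 = 36.8164.
Var(X) = E[X²] − (E[X])² = 36.8164 − 10.3813 = 26.4351.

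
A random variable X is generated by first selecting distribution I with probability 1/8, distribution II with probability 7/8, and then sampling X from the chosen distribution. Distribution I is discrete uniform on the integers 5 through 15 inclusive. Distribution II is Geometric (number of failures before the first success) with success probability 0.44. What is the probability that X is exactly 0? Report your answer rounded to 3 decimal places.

0.385

Conditional on each component, P(X = 0): I: 0; II: 0.44.
By total probability, P(X = 0) = 0.125·0 + 0.875·0.44 = 0.385.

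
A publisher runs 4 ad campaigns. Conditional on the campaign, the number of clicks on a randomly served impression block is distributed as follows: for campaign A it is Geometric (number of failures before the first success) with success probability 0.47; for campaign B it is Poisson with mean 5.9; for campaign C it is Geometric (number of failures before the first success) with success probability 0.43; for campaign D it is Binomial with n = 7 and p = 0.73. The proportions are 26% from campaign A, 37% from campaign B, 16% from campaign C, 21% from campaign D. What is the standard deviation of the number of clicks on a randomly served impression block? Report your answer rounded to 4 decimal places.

Per component, A: μ=1.12766, E[X²]=3.67089; B: μ=5.9, E[X²]=40.71; C: μ=1.32558, E[X²]=4.83991; D: μ=5.11, E[X²]=27.4918.
E[X] = 0.26·1.12766 + 0.37·5.9 + 0.16·1.32558 + 0.21·5.11 = 3.76138.
E[X²] = 0.26·3.67089 + 0.37·40.71 + 0.16·4.83991 + 0.21·27.4918 = 22.5648.
Var(X) = E[X²] − (E[X])² = 22.5648 − 14.148 = 8.41678.
SD(X) = √8.41678 = 2.90117.

2.9012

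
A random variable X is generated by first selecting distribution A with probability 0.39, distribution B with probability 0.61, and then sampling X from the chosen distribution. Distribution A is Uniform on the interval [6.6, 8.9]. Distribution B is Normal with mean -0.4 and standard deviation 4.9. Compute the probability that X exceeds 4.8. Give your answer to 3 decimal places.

Conditional on each component, P(X > 4.8): A: 1; B: 0.144294.
By total probability, P(X > 4.8) = 0.39·1 + 0.61·0.144294 = 0.478019.

0.478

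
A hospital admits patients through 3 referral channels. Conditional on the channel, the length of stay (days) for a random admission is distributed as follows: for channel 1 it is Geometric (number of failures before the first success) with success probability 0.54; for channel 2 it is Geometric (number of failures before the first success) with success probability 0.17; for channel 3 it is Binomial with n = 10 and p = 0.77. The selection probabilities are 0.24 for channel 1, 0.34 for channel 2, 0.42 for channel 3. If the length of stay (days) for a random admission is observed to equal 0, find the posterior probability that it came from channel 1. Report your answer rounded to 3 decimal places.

Likelihoods P(X=0 | ·): 1: 0.54; 2: 0.17; 3: 4.14265e-07.
Posterior ∝ prior × likelihood. Numerator for 1: 0.24·0.54 = 0.1296.
Normalizing constant: 0.24·0.54 + 0.34·0.17 + 0.42·4.14265e-07 = 0.1874.
P(1 | observation) = 0.1296 / 0.1874 = 0.691568.

0.692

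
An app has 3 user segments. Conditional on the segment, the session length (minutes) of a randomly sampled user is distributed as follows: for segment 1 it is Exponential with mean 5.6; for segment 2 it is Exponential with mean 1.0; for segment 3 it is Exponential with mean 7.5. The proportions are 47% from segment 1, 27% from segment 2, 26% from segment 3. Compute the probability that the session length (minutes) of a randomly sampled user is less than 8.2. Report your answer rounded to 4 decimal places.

Conditional on each segment, P(X < 8.2): 1: 0.768757; 2: 0.999725; 3: 0.664902.
By total probability, P(X < 8.2) = 0.47·0.768757 + 0.27·0.999725 + 0.26·0.664902 = 0.804116.

0.8041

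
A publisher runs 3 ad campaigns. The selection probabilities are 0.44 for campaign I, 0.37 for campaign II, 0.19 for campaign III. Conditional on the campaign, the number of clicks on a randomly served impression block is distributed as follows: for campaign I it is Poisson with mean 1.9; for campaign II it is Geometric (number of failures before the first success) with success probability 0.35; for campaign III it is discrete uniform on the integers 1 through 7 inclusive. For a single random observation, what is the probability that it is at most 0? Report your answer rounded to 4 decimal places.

0.1953

Conditional on each campaign, P(X ≤ 0): I: 0.149569; II: 0.35; III: 0.
By total probability, P(X ≤ 0) = 0.44·0.149569 + 0.37·0.35 + 0.19·0 = 0.19531.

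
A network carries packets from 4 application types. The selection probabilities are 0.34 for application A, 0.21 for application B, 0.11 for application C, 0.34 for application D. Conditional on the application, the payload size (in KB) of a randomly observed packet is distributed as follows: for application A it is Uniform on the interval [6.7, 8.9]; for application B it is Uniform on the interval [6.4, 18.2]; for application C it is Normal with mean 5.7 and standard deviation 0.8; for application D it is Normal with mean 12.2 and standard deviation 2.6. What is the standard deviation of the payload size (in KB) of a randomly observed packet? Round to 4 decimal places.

Per component, A: μ=7.8, E[X²]=61.2433; B: μ=12.3, E[X²]=162.893; C: μ=5.7, E[X²]=33.13; D: μ=12.2, E[X²]=155.6.
E[X] = 0.34·7.8 + 0.21·12.3 + 0.11·5.7 + 0.34·12.2 = 10.01.
E[X²] = 0.34·61.2433 + 0.21·162.893 + 0.11·33.13 + 0.34·155.6 = 111.579.
Var(X) = E[X²] − (E[X])² = 111.579 − 100.2 = 11.3785.
SD(X) = √11.3785 = 3.37321.

3.3732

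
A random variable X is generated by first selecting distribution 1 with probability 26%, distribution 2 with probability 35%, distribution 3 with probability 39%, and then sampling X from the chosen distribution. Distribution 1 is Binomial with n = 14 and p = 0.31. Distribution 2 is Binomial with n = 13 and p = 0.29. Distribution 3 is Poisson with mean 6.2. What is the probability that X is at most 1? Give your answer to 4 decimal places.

0.0419

Conditional on each component, P(X ≤ 1): 1: 0.0404209; 2: 0.0735154; 3: 0.0146119.
By total probability, P(X ≤ 1) = 0.26·0.0404209 + 0.35·0.0735154 + 0.39·0.0146119 = 0.0419385.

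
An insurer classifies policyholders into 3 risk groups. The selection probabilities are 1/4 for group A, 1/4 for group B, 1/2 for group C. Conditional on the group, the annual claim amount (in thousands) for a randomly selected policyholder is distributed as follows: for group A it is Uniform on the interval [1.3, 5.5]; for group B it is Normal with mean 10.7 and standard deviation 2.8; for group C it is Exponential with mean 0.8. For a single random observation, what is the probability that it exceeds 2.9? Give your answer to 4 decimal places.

Conditional on each group, P(X > 2.9): A: 0.619048; B: 0.99733; C: 0.0266491.
By total probability, P(X > 2.9) = 0.25·0.619048 + 0.25·0.99733 + 0.5·0.0266491 = 0.417419.

0.4174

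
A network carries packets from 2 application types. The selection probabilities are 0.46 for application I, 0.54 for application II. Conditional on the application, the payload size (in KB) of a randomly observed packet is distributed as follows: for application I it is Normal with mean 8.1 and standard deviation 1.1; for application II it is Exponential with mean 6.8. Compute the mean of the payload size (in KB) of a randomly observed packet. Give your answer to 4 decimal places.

7.3980

Component means — I: 8.1; II: 6.8.
E[X] = 0.46·8.1 + 0.54·6.8 = 7.398.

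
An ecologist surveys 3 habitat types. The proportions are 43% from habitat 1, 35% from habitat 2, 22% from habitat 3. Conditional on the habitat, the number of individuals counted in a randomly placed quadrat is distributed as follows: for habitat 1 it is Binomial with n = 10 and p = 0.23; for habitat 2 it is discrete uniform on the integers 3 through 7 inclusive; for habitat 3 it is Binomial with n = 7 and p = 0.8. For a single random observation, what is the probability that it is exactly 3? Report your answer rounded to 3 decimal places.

0.177

Conditional on each habitat, P(X = 3): 1: 0.234315; 2: 0.2; 3: 0.028672.
By total probability, P(X = 3) = 0.43·0.234315 + 0.35·0.2 + 0.22·0.028672 = 0.177063.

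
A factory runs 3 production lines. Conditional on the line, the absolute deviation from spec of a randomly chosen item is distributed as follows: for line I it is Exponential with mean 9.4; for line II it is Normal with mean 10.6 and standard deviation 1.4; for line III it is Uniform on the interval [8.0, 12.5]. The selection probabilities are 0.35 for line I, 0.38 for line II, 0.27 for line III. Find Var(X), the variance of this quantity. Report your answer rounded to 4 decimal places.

32.3988

Per component, I: μ=9.4, E[X²]=176.72; II: μ=10.6, E[X²]=114.32; III: μ=10.25, E[X²]=106.75.
E[X] = 0.35·9.4 + 0.38·10.6 + 0.27·10.25 = 10.0855.
E[X²] = 0.35·176.72 + 0.38·114.32 + 0.27·106.75 = 134.116.
Var(X) = E[X²] − (E[X])² = 134.116 − 101.717 = 32.3988.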